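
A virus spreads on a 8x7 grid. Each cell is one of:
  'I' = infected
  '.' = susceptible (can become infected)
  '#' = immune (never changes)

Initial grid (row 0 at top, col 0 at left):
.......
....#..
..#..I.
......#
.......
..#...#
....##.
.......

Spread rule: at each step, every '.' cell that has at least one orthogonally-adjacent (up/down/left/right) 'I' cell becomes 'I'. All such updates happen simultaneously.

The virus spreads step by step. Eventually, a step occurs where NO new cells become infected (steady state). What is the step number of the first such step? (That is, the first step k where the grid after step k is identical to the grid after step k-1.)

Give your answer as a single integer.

Step 0 (initial): 1 infected
Step 1: +4 new -> 5 infected
Step 2: +5 new -> 10 infected
Step 3: +7 new -> 17 infected
Step 4: +5 new -> 22 infected
Step 5: +5 new -> 27 infected
Step 6: +6 new -> 33 infected
Step 7: +6 new -> 39 infected
Step 8: +4 new -> 43 infected
Step 9: +3 new -> 46 infected
Step 10: +2 new -> 48 infected
Step 11: +1 new -> 49 infected
Step 12: +0 new -> 49 infected

Answer: 12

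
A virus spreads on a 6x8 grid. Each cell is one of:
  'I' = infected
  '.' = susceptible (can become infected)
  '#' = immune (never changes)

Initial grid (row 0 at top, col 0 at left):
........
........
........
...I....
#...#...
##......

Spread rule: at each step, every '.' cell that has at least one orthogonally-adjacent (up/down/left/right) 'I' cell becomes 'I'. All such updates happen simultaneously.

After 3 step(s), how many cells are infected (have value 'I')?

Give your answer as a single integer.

Answer: 23

Derivation:
Step 0 (initial): 1 infected
Step 1: +4 new -> 5 infected
Step 2: +7 new -> 12 infected
Step 3: +11 new -> 23 infected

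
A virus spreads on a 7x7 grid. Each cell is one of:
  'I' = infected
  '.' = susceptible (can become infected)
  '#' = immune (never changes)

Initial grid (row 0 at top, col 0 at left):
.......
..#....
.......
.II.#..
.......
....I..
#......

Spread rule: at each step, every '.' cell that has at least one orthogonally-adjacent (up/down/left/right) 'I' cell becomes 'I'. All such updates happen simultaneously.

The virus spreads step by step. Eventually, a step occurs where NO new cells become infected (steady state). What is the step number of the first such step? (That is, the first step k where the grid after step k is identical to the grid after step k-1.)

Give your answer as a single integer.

Step 0 (initial): 3 infected
Step 1: +10 new -> 13 infected
Step 2: +11 new -> 24 infected
Step 3: +10 new -> 34 infected
Step 4: +6 new -> 40 infected
Step 5: +3 new -> 43 infected
Step 6: +2 new -> 45 infected
Step 7: +1 new -> 46 infected
Step 8: +0 new -> 46 infected

Answer: 8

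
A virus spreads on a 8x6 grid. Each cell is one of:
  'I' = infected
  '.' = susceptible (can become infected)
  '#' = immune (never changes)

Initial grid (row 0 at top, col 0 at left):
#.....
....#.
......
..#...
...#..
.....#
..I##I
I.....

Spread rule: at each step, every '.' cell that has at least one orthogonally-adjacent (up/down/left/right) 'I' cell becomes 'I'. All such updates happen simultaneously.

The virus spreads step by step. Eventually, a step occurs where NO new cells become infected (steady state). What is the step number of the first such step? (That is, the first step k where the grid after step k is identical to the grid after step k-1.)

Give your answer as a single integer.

Step 0 (initial): 3 infected
Step 1: +6 new -> 9 infected
Step 2: +6 new -> 15 infected
Step 3: +3 new -> 18 infected
Step 4: +3 new -> 21 infected
Step 5: +4 new -> 25 infected
Step 6: +6 new -> 31 infected
Step 7: +4 new -> 35 infected
Step 8: +3 new -> 38 infected
Step 9: +2 new -> 40 infected
Step 10: +1 new -> 41 infected
Step 11: +0 new -> 41 infected

Answer: 11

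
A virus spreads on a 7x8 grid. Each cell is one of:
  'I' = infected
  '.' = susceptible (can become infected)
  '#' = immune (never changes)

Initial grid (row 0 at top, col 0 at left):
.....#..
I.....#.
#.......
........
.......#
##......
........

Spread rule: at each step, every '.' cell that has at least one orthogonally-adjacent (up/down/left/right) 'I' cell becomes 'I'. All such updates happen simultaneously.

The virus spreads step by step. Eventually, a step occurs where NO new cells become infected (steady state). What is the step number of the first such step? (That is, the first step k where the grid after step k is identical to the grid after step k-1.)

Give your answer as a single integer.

Answer: 13

Derivation:
Step 0 (initial): 1 infected
Step 1: +2 new -> 3 infected
Step 2: +3 new -> 6 infected
Step 3: +4 new -> 10 infected
Step 4: +6 new -> 16 infected
Step 5: +6 new -> 22 infected
Step 6: +4 new -> 26 infected
Step 7: +5 new -> 31 infected
Step 8: +6 new -> 37 infected
Step 9: +6 new -> 43 infected
Step 10: +3 new -> 46 infected
Step 11: +3 new -> 49 infected
Step 12: +1 new -> 50 infected
Step 13: +0 new -> 50 infected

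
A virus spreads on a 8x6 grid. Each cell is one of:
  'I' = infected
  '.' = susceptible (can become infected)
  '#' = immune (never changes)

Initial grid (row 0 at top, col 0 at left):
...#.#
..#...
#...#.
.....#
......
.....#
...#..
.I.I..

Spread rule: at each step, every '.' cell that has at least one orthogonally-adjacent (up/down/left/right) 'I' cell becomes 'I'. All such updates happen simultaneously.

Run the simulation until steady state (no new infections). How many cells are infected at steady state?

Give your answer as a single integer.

Step 0 (initial): 2 infected
Step 1: +4 new -> 6 infected
Step 2: +5 new -> 11 infected
Step 3: +5 new -> 16 infected
Step 4: +5 new -> 21 infected
Step 5: +6 new -> 27 infected
Step 6: +3 new -> 30 infected
Step 7: +3 new -> 33 infected
Step 8: +3 new -> 36 infected
Step 9: +1 new -> 37 infected
Step 10: +2 new -> 39 infected
Step 11: +1 new -> 40 infected
Step 12: +0 new -> 40 infected

Answer: 40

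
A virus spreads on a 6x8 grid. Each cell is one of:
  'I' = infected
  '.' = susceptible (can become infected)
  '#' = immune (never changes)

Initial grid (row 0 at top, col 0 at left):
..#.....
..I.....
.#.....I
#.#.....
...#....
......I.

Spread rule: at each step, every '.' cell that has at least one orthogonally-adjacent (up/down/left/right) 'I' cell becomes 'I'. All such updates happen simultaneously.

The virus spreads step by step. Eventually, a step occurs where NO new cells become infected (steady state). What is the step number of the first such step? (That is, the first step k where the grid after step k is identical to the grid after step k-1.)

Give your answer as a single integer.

Step 0 (initial): 3 infected
Step 1: +9 new -> 12 infected
Step 2: +12 new -> 24 infected
Step 3: +10 new -> 34 infected
Step 4: +3 new -> 37 infected
Step 5: +2 new -> 39 infected
Step 6: +2 new -> 41 infected
Step 7: +2 new -> 43 infected
Step 8: +0 new -> 43 infected

Answer: 8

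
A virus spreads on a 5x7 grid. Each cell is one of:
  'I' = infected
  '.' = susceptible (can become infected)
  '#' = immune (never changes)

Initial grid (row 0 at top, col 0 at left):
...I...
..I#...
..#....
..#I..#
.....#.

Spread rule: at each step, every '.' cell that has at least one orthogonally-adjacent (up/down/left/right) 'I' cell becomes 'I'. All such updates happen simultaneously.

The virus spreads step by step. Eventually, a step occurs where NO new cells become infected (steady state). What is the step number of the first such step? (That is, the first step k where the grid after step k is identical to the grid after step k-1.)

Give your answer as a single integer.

Answer: 5

Derivation:
Step 0 (initial): 3 infected
Step 1: +6 new -> 9 infected
Step 2: +9 new -> 18 infected
Step 3: +7 new -> 25 infected
Step 4: +4 new -> 29 infected
Step 5: +0 new -> 29 infected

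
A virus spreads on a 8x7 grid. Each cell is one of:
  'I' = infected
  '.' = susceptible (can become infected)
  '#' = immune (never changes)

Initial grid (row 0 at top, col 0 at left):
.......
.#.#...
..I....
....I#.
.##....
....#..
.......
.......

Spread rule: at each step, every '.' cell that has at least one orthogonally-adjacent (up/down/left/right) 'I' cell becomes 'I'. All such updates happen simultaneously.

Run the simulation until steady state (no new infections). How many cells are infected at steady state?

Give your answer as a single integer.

Answer: 50

Derivation:
Step 0 (initial): 2 infected
Step 1: +7 new -> 9 infected
Step 2: +7 new -> 16 infected
Step 3: +10 new -> 26 infected
Step 4: +9 new -> 35 infected
Step 5: +8 new -> 43 infected
Step 6: +5 new -> 48 infected
Step 7: +2 new -> 50 infected
Step 8: +0 new -> 50 infected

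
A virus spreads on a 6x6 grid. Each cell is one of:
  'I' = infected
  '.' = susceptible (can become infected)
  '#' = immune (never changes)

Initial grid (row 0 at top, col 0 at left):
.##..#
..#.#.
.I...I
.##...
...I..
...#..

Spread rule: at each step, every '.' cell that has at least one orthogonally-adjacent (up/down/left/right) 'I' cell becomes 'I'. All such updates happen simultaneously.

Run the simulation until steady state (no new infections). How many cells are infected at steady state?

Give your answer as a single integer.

Answer: 28

Derivation:
Step 0 (initial): 3 infected
Step 1: +9 new -> 12 infected
Step 2: +8 new -> 20 infected
Step 3: +5 new -> 25 infected
Step 4: +2 new -> 27 infected
Step 5: +1 new -> 28 infected
Step 6: +0 new -> 28 infected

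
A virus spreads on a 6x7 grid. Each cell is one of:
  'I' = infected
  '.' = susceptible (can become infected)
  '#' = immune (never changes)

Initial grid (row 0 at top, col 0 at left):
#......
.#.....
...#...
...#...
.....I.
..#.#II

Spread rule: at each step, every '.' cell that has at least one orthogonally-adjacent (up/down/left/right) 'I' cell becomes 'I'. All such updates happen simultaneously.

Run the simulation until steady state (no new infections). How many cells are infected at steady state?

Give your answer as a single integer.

Step 0 (initial): 3 infected
Step 1: +3 new -> 6 infected
Step 2: +4 new -> 10 infected
Step 3: +5 new -> 15 infected
Step 4: +5 new -> 20 infected
Step 5: +7 new -> 27 infected
Step 6: +5 new -> 32 infected
Step 7: +2 new -> 34 infected
Step 8: +2 new -> 36 infected
Step 9: +0 new -> 36 infected

Answer: 36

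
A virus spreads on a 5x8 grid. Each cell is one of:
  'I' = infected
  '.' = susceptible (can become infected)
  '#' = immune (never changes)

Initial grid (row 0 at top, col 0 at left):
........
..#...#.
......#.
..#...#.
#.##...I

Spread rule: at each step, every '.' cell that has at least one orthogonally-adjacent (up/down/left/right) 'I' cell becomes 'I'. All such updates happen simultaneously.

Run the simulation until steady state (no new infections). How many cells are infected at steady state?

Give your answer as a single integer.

Step 0 (initial): 1 infected
Step 1: +2 new -> 3 infected
Step 2: +2 new -> 5 infected
Step 3: +3 new -> 8 infected
Step 4: +3 new -> 11 infected
Step 5: +4 new -> 15 infected
Step 6: +3 new -> 18 infected
Step 7: +3 new -> 21 infected
Step 8: +2 new -> 23 infected
Step 9: +4 new -> 27 infected
Step 10: +4 new -> 31 infected
Step 11: +1 new -> 32 infected
Step 12: +0 new -> 32 infected

Answer: 32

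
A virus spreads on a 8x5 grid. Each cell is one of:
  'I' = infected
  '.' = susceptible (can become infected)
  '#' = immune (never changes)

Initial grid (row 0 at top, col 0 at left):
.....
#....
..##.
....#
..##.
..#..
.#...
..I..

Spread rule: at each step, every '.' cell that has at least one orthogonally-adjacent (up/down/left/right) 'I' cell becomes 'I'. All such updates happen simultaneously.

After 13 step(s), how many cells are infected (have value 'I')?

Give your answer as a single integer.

Step 0 (initial): 1 infected
Step 1: +3 new -> 4 infected
Step 2: +3 new -> 7 infected
Step 3: +3 new -> 10 infected
Step 4: +2 new -> 12 infected
Step 5: +3 new -> 15 infected
Step 6: +2 new -> 17 infected
Step 7: +2 new -> 19 infected
Step 8: +2 new -> 21 infected
Step 9: +2 new -> 23 infected
Step 10: +2 new -> 25 infected
Step 11: +3 new -> 28 infected
Step 12: +2 new -> 30 infected
Step 13: +2 new -> 32 infected

Answer: 32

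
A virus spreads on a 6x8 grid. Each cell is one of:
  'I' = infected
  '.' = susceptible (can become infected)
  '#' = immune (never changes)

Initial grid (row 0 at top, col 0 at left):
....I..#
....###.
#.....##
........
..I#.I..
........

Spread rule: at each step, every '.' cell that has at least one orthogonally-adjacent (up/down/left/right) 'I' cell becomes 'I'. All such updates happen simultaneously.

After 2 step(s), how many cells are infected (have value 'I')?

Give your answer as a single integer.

Answer: 27

Derivation:
Step 0 (initial): 3 infected
Step 1: +9 new -> 12 infected
Step 2: +15 new -> 27 infected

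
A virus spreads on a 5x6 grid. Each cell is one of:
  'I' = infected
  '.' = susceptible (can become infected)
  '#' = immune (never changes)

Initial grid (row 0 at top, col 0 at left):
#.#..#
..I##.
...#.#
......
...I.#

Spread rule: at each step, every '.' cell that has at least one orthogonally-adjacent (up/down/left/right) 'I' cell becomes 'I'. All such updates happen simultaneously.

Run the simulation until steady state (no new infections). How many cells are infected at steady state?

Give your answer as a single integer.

Step 0 (initial): 2 infected
Step 1: +5 new -> 7 infected
Step 2: +6 new -> 13 infected
Step 3: +5 new -> 18 infected
Step 4: +1 new -> 19 infected
Step 5: +0 new -> 19 infected

Answer: 19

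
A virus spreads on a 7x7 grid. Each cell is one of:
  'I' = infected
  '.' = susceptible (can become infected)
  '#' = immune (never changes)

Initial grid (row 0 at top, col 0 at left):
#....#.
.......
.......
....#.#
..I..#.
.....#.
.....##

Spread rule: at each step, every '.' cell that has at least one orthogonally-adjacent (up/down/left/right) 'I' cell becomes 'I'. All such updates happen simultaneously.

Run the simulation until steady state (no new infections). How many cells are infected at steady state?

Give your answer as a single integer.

Answer: 39

Derivation:
Step 0 (initial): 1 infected
Step 1: +4 new -> 5 infected
Step 2: +8 new -> 13 infected
Step 3: +8 new -> 21 infected
Step 4: +7 new -> 28 infected
Step 5: +5 new -> 33 infected
Step 6: +4 new -> 37 infected
Step 7: +1 new -> 38 infected
Step 8: +1 new -> 39 infected
Step 9: +0 new -> 39 infected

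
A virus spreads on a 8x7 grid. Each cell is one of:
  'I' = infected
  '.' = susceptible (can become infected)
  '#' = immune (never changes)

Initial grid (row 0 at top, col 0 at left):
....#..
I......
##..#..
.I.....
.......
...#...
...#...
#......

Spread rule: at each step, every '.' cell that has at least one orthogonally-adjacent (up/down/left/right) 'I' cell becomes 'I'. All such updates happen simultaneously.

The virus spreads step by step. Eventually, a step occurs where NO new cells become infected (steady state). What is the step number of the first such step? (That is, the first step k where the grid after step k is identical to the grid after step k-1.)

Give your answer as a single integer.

Answer: 10

Derivation:
Step 0 (initial): 2 infected
Step 1: +5 new -> 7 infected
Step 2: +7 new -> 14 infected
Step 3: +8 new -> 22 infected
Step 4: +7 new -> 29 infected
Step 5: +6 new -> 35 infected
Step 6: +7 new -> 42 infected
Step 7: +4 new -> 46 infected
Step 8: +2 new -> 48 infected
Step 9: +1 new -> 49 infected
Step 10: +0 new -> 49 infected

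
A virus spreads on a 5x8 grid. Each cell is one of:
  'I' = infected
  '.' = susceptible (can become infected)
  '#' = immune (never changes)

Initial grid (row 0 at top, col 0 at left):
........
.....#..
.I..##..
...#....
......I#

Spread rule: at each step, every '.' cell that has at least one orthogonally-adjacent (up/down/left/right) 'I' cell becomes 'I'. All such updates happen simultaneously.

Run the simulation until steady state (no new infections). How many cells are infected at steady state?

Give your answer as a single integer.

Step 0 (initial): 2 infected
Step 1: +6 new -> 8 infected
Step 2: +11 new -> 19 infected
Step 3: +9 new -> 28 infected
Step 4: +4 new -> 32 infected
Step 5: +3 new -> 35 infected
Step 6: +0 new -> 35 infected

Answer: 35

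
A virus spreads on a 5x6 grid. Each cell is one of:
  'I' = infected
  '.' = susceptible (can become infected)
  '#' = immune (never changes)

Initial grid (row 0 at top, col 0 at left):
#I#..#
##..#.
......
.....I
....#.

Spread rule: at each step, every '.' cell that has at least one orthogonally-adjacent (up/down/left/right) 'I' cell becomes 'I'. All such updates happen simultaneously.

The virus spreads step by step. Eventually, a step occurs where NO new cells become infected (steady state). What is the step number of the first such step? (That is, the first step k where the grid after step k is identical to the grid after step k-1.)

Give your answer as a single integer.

Step 0 (initial): 2 infected
Step 1: +3 new -> 5 infected
Step 2: +3 new -> 8 infected
Step 3: +3 new -> 11 infected
Step 4: +4 new -> 15 infected
Step 5: +5 new -> 20 infected
Step 6: +3 new -> 23 infected
Step 7: +0 new -> 23 infected

Answer: 7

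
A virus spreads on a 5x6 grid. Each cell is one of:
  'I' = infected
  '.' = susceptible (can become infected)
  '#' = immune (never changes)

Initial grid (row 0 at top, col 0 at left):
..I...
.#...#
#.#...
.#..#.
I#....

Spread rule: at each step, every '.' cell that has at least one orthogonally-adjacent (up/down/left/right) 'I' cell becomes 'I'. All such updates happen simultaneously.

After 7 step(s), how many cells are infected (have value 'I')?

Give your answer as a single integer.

Answer: 22

Derivation:
Step 0 (initial): 2 infected
Step 1: +4 new -> 6 infected
Step 2: +3 new -> 9 infected
Step 3: +4 new -> 13 infected
Step 4: +2 new -> 15 infected
Step 5: +3 new -> 18 infected
Step 6: +3 new -> 21 infected
Step 7: +1 new -> 22 infected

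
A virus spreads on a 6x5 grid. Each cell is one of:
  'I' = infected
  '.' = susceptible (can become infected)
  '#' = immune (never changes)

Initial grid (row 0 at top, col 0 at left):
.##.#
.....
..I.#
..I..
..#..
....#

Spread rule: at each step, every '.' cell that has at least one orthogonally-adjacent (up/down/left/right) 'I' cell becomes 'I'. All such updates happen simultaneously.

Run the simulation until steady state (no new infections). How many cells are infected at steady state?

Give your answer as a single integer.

Answer: 24

Derivation:
Step 0 (initial): 2 infected
Step 1: +5 new -> 7 infected
Step 2: +7 new -> 14 infected
Step 3: +7 new -> 21 infected
Step 4: +3 new -> 24 infected
Step 5: +0 new -> 24 infected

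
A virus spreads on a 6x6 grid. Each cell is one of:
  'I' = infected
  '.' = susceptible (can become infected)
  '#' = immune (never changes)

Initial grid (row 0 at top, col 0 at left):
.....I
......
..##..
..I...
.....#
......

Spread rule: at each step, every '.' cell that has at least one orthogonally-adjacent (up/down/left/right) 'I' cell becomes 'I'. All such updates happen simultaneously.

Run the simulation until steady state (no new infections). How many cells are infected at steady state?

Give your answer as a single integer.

Step 0 (initial): 2 infected
Step 1: +5 new -> 7 infected
Step 2: +9 new -> 16 infected
Step 3: +10 new -> 26 infected
Step 4: +5 new -> 31 infected
Step 5: +2 new -> 33 infected
Step 6: +0 new -> 33 infected

Answer: 33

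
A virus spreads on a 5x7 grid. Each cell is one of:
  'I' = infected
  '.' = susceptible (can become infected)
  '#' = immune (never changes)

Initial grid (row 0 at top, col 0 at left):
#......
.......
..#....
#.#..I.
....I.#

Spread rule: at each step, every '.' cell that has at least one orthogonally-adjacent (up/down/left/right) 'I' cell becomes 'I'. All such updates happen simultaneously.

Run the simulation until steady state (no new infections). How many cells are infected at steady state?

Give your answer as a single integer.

Step 0 (initial): 2 infected
Step 1: +5 new -> 7 infected
Step 2: +5 new -> 12 infected
Step 3: +5 new -> 17 infected
Step 4: +5 new -> 22 infected
Step 5: +3 new -> 25 infected
Step 6: +3 new -> 28 infected
Step 7: +2 new -> 30 infected
Step 8: +0 new -> 30 infected

Answer: 30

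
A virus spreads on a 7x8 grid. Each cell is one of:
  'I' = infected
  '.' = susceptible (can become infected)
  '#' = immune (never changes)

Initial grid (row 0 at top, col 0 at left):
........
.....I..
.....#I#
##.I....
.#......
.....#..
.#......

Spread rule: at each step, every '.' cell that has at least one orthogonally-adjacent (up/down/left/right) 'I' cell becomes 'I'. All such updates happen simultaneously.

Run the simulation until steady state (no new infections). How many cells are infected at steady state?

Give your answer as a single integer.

Answer: 49

Derivation:
Step 0 (initial): 3 infected
Step 1: +8 new -> 11 infected
Step 2: +12 new -> 23 infected
Step 3: +10 new -> 33 infected
Step 4: +8 new -> 41 infected
Step 5: +5 new -> 46 infected
Step 6: +3 new -> 49 infected
Step 7: +0 new -> 49 infected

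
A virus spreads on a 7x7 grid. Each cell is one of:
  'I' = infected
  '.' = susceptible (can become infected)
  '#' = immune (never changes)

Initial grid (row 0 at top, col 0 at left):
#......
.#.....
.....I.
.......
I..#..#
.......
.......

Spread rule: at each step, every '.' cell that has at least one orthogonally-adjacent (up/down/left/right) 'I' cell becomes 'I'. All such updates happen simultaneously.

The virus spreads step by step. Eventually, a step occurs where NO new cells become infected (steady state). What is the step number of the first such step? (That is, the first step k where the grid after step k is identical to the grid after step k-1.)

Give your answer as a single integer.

Step 0 (initial): 2 infected
Step 1: +7 new -> 9 infected
Step 2: +12 new -> 21 infected
Step 3: +12 new -> 33 infected
Step 4: +7 new -> 40 infected
Step 5: +4 new -> 44 infected
Step 6: +1 new -> 45 infected
Step 7: +0 new -> 45 infected

Answer: 7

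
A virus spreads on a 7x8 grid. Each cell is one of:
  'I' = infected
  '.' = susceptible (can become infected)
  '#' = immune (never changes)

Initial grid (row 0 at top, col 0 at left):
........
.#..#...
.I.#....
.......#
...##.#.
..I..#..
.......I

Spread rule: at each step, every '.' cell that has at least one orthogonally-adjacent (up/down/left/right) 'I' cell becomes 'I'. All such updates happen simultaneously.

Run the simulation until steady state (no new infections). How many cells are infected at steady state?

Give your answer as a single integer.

Answer: 48

Derivation:
Step 0 (initial): 3 infected
Step 1: +9 new -> 12 infected
Step 2: +12 new -> 24 infected
Step 3: +7 new -> 31 infected
Step 4: +3 new -> 34 infected
Step 5: +3 new -> 37 infected
Step 6: +4 new -> 41 infected
Step 7: +3 new -> 44 infected
Step 8: +3 new -> 47 infected
Step 9: +1 new -> 48 infected
Step 10: +0 new -> 48 infected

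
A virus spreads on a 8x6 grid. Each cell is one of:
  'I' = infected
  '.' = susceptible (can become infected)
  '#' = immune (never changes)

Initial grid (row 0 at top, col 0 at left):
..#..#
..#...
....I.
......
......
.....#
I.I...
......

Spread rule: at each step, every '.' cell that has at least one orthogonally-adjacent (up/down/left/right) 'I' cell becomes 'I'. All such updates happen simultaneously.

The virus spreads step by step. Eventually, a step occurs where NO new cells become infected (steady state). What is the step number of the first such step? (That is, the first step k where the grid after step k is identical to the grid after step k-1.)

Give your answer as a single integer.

Answer: 7

Derivation:
Step 0 (initial): 3 infected
Step 1: +10 new -> 13 infected
Step 2: +14 new -> 27 infected
Step 3: +10 new -> 37 infected
Step 4: +4 new -> 41 infected
Step 5: +2 new -> 43 infected
Step 6: +1 new -> 44 infected
Step 7: +0 new -> 44 infected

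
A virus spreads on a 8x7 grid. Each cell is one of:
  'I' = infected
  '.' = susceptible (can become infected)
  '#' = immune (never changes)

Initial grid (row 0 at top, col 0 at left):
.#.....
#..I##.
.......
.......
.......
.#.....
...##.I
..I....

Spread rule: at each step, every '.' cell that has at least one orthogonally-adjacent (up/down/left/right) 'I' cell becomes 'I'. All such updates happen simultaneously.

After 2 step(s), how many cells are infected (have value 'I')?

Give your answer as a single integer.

Step 0 (initial): 3 infected
Step 1: +9 new -> 12 infected
Step 2: +13 new -> 25 infected

Answer: 25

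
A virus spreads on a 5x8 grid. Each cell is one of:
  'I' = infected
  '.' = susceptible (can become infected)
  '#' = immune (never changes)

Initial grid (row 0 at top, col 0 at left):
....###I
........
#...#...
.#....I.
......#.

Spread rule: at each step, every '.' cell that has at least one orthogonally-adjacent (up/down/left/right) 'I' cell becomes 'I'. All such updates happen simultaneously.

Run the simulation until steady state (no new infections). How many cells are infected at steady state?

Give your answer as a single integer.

Answer: 33

Derivation:
Step 0 (initial): 2 infected
Step 1: +4 new -> 6 infected
Step 2: +6 new -> 12 infected
Step 3: +3 new -> 15 infected
Step 4: +4 new -> 19 infected
Step 5: +3 new -> 22 infected
Step 6: +4 new -> 26 infected
Step 7: +3 new -> 29 infected
Step 8: +3 new -> 32 infected
Step 9: +1 new -> 33 infected
Step 10: +0 new -> 33 infected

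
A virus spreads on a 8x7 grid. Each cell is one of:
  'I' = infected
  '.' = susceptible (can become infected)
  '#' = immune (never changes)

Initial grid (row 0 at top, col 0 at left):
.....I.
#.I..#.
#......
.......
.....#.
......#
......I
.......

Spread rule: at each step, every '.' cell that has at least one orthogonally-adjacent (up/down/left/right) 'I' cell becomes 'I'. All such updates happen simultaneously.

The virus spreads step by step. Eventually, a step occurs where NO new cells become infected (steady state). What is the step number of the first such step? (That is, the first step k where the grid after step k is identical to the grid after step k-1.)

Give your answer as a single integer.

Step 0 (initial): 3 infected
Step 1: +8 new -> 11 infected
Step 2: +10 new -> 21 infected
Step 3: +9 new -> 30 infected
Step 4: +11 new -> 41 infected
Step 5: +6 new -> 47 infected
Step 6: +3 new -> 50 infected
Step 7: +1 new -> 51 infected
Step 8: +0 new -> 51 infected

Answer: 8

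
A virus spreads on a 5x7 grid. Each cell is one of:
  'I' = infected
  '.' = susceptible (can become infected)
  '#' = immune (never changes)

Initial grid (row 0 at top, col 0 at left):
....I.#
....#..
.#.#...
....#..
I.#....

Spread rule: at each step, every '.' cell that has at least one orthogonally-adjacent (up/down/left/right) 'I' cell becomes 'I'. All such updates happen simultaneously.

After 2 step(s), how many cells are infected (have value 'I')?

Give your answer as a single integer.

Answer: 11

Derivation:
Step 0 (initial): 2 infected
Step 1: +4 new -> 6 infected
Step 2: +5 new -> 11 infected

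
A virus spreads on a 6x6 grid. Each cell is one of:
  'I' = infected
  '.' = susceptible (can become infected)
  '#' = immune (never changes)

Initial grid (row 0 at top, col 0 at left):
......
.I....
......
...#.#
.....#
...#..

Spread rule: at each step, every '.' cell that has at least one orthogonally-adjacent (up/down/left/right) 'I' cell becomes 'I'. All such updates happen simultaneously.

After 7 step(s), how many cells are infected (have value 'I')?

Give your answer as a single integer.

Answer: 31

Derivation:
Step 0 (initial): 1 infected
Step 1: +4 new -> 5 infected
Step 2: +6 new -> 11 infected
Step 3: +6 new -> 17 infected
Step 4: +6 new -> 23 infected
Step 5: +6 new -> 29 infected
Step 6: +1 new -> 30 infected
Step 7: +1 new -> 31 infected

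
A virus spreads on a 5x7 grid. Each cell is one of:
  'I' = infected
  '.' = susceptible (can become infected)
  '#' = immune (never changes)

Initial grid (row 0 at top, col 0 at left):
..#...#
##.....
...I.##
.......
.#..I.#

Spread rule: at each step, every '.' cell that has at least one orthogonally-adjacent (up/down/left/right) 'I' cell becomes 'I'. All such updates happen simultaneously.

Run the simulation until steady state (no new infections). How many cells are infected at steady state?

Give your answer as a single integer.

Answer: 25

Derivation:
Step 0 (initial): 2 infected
Step 1: +7 new -> 9 infected
Step 2: +7 new -> 16 infected
Step 3: +5 new -> 21 infected
Step 4: +3 new -> 24 infected
Step 5: +1 new -> 25 infected
Step 6: +0 new -> 25 infected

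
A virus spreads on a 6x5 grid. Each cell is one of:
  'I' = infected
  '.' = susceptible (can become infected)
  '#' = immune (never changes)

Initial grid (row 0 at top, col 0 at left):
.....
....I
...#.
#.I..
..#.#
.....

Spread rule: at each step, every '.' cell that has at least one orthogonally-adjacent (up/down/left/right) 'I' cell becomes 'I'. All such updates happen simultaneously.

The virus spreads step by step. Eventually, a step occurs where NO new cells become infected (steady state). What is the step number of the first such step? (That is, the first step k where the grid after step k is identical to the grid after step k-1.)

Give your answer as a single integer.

Step 0 (initial): 2 infected
Step 1: +6 new -> 8 infected
Step 2: +6 new -> 14 infected
Step 3: +6 new -> 20 infected
Step 4: +5 new -> 25 infected
Step 5: +1 new -> 26 infected
Step 6: +0 new -> 26 infected

Answer: 6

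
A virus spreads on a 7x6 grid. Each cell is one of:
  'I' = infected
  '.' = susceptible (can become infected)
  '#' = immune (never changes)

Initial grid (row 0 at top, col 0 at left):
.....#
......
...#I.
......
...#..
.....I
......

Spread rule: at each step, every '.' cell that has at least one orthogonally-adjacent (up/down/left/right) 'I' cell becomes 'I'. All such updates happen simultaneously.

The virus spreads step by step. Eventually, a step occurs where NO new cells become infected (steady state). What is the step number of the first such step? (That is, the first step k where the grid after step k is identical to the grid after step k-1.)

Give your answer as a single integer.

Answer: 7

Derivation:
Step 0 (initial): 2 infected
Step 1: +6 new -> 8 infected
Step 2: +8 new -> 16 infected
Step 3: +5 new -> 21 infected
Step 4: +7 new -> 28 infected
Step 5: +7 new -> 35 infected
Step 6: +4 new -> 39 infected
Step 7: +0 new -> 39 infected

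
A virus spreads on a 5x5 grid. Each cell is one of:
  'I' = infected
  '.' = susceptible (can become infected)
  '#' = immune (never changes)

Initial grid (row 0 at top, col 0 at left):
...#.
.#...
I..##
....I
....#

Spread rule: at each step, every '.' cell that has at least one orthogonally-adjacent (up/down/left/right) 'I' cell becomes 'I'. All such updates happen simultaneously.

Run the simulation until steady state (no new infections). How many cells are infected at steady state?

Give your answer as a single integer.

Step 0 (initial): 2 infected
Step 1: +4 new -> 6 infected
Step 2: +6 new -> 12 infected
Step 3: +4 new -> 16 infected
Step 4: +2 new -> 18 infected
Step 5: +1 new -> 19 infected
Step 6: +1 new -> 20 infected
Step 7: +0 new -> 20 infected

Answer: 20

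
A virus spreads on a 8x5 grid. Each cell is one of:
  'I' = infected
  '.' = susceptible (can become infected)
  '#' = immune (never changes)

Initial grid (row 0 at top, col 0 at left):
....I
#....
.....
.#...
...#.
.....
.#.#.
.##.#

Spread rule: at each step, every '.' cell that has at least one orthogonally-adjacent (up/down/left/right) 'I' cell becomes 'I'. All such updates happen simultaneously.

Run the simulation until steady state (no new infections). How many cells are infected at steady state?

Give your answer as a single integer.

Answer: 31

Derivation:
Step 0 (initial): 1 infected
Step 1: +2 new -> 3 infected
Step 2: +3 new -> 6 infected
Step 3: +4 new -> 10 infected
Step 4: +5 new -> 15 infected
Step 5: +3 new -> 18 infected
Step 6: +4 new -> 22 infected
Step 7: +3 new -> 25 infected
Step 8: +3 new -> 28 infected
Step 9: +1 new -> 29 infected
Step 10: +1 new -> 30 infected
Step 11: +1 new -> 31 infected
Step 12: +0 new -> 31 infected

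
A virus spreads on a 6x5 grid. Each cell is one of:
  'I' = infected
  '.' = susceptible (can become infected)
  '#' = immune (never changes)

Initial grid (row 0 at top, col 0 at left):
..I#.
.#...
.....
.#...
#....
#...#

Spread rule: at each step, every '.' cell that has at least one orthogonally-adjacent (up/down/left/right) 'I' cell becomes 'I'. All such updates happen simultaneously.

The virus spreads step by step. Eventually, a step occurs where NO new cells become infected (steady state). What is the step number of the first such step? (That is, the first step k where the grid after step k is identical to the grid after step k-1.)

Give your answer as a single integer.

Answer: 7

Derivation:
Step 0 (initial): 1 infected
Step 1: +2 new -> 3 infected
Step 2: +3 new -> 6 infected
Step 3: +5 new -> 11 infected
Step 4: +5 new -> 16 infected
Step 5: +5 new -> 21 infected
Step 6: +3 new -> 24 infected
Step 7: +0 new -> 24 infected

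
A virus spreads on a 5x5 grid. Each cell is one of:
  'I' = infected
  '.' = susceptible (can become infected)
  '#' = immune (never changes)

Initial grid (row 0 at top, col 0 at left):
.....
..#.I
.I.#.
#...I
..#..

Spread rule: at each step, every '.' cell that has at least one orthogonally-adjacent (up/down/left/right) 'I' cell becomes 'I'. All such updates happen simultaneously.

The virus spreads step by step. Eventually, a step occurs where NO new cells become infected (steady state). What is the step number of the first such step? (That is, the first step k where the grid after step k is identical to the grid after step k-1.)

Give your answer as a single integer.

Step 0 (initial): 3 infected
Step 1: +9 new -> 12 infected
Step 2: +6 new -> 18 infected
Step 3: +3 new -> 21 infected
Step 4: +0 new -> 21 infected

Answer: 4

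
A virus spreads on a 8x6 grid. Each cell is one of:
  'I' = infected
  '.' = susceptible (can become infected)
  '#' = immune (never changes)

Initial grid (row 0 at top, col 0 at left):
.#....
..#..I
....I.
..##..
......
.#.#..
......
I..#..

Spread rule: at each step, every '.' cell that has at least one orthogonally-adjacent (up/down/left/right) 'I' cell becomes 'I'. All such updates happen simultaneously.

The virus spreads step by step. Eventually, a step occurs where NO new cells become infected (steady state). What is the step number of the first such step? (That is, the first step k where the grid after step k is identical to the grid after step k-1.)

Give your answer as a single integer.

Step 0 (initial): 3 infected
Step 1: +7 new -> 10 infected
Step 2: +8 new -> 18 infected
Step 3: +7 new -> 25 infected
Step 4: +11 new -> 36 infected
Step 5: +3 new -> 39 infected
Step 6: +2 new -> 41 infected
Step 7: +0 new -> 41 infected

Answer: 7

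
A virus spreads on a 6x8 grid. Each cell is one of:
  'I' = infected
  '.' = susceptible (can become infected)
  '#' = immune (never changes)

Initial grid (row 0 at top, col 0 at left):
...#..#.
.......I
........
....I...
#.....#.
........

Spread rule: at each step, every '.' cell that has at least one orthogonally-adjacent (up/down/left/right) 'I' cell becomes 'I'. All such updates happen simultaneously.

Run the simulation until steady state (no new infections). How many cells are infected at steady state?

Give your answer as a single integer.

Step 0 (initial): 2 infected
Step 1: +7 new -> 9 infected
Step 2: +11 new -> 20 infected
Step 3: +9 new -> 29 infected
Step 4: +7 new -> 36 infected
Step 5: +4 new -> 40 infected
Step 6: +3 new -> 43 infected
Step 7: +1 new -> 44 infected
Step 8: +0 new -> 44 infected

Answer: 44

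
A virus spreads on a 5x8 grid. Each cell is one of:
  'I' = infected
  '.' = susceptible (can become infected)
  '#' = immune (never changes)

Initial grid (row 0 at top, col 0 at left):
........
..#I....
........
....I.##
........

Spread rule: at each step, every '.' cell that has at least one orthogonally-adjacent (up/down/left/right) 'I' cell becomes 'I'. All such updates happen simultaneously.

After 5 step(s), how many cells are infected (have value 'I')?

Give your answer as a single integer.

Step 0 (initial): 2 infected
Step 1: +7 new -> 9 infected
Step 2: +8 new -> 17 infected
Step 3: +8 new -> 25 infected
Step 4: +9 new -> 34 infected
Step 5: +3 new -> 37 infected

Answer: 37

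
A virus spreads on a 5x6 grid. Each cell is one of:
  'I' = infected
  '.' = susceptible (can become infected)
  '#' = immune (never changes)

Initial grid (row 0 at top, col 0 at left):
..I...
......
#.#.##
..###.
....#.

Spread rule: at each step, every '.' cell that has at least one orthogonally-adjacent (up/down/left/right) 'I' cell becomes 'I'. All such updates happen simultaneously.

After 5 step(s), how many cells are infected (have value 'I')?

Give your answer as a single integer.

Step 0 (initial): 1 infected
Step 1: +3 new -> 4 infected
Step 2: +4 new -> 8 infected
Step 3: +5 new -> 13 infected
Step 4: +2 new -> 15 infected
Step 5: +2 new -> 17 infected

Answer: 17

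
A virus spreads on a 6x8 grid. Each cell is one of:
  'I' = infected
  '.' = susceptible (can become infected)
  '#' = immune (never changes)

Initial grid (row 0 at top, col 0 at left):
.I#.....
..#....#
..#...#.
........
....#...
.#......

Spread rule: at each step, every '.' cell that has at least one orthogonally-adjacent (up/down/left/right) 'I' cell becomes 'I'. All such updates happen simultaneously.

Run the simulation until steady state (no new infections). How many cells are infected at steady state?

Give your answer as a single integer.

Step 0 (initial): 1 infected
Step 1: +2 new -> 3 infected
Step 2: +2 new -> 5 infected
Step 3: +2 new -> 7 infected
Step 4: +3 new -> 10 infected
Step 5: +3 new -> 13 infected
Step 6: +5 new -> 18 infected
Step 7: +4 new -> 22 infected
Step 8: +6 new -> 28 infected
Step 9: +5 new -> 33 infected
Step 10: +5 new -> 38 infected
Step 11: +2 new -> 40 infected
Step 12: +1 new -> 41 infected
Step 13: +0 new -> 41 infected

Answer: 41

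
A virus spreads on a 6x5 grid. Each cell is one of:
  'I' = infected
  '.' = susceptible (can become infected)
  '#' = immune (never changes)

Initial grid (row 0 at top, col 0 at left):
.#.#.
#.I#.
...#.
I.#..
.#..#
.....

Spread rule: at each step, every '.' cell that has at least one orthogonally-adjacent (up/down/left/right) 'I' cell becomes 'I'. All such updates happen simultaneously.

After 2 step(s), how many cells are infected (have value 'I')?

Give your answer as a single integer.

Answer: 10

Derivation:
Step 0 (initial): 2 infected
Step 1: +6 new -> 8 infected
Step 2: +2 new -> 10 infected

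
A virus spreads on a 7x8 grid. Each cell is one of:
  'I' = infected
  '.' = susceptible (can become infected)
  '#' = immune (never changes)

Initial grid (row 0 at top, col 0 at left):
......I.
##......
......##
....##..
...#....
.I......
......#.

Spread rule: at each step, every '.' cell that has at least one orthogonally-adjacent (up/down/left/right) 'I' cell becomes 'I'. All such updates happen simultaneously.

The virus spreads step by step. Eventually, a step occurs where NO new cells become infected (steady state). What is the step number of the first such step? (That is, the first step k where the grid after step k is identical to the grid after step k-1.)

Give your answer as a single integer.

Answer: 9

Derivation:
Step 0 (initial): 2 infected
Step 1: +7 new -> 9 infected
Step 2: +9 new -> 18 infected
Step 3: +8 new -> 26 infected
Step 4: +9 new -> 35 infected
Step 5: +6 new -> 41 infected
Step 6: +3 new -> 44 infected
Step 7: +3 new -> 47 infected
Step 8: +1 new -> 48 infected
Step 9: +0 new -> 48 infected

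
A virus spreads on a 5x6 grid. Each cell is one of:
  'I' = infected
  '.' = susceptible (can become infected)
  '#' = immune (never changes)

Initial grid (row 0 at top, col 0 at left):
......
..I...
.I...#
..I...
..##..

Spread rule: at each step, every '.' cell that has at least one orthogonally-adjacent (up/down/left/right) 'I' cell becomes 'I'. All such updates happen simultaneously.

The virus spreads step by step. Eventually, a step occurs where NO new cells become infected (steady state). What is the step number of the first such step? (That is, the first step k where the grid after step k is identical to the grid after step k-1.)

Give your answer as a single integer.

Step 0 (initial): 3 infected
Step 1: +7 new -> 10 infected
Step 2: +8 new -> 18 infected
Step 3: +7 new -> 25 infected
Step 4: +2 new -> 27 infected
Step 5: +0 new -> 27 infected

Answer: 5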